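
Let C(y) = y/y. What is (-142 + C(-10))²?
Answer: 19881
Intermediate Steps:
C(y) = 1
(-142 + C(-10))² = (-142 + 1)² = (-141)² = 19881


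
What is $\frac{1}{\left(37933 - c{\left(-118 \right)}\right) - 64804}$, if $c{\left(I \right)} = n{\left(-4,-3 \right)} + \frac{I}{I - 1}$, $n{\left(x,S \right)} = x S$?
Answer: $- \frac{119}{3199195} \approx -3.7197 \cdot 10^{-5}$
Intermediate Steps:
$n{\left(x,S \right)} = S x$
$c{\left(I \right)} = 12 + \frac{I}{-1 + I}$ ($c{\left(I \right)} = \left(-3\right) \left(-4\right) + \frac{I}{I - 1} = 12 + \frac{I}{-1 + I}$)
$\frac{1}{\left(37933 - c{\left(-118 \right)}\right) - 64804} = \frac{1}{\left(37933 - \frac{-12 + 13 \left(-118\right)}{-1 - 118}\right) - 64804} = \frac{1}{\left(37933 - \frac{-12 - 1534}{-119}\right) - 64804} = \frac{1}{\left(37933 - \left(- \frac{1}{119}\right) \left(-1546\right)\right) - 64804} = \frac{1}{\left(37933 - \frac{1546}{119}\right) - 64804} = \frac{1}{\frac{4512481}{119} - 64804} = \frac{1}{- \frac{3199195}{119}} = - \frac{119}{3199195}$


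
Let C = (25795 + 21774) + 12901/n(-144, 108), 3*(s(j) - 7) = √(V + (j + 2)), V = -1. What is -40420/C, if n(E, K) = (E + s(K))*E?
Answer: -106835123167646400/125732555250377599 + 3575714880*√109/125732555250377599 ≈ -0.84970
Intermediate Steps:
s(j) = 7 + √(1 + j)/3 (s(j) = 7 + √(-1 + (j + 2))/3 = 7 + √(-1 + (2 + j))/3 = 7 + √(1 + j)/3)
n(E, K) = E*(7 + E + √(1 + K)/3) (n(E, K) = (E + (7 + √(1 + K)/3))*E = (7 + E + √(1 + K)/3)*E = E*(7 + E + √(1 + K)/3))
C = 47569 + 12901/(19728 - 48*√109) (C = (25795 + 21774) + 12901/(((⅓)*(-144)*(21 + √(1 + 108) + 3*(-144)))) = 47569 + 12901/(((⅓)*(-144)*(21 + √109 - 432))) = 47569 + 12901/(((⅓)*(-144)*(-411 + √109))) = 47569 + 12901/(19728 - 48*√109) ≈ 47570.)
-40420/C = -40420/(18355036555/385856 + 1843*√109/1157568)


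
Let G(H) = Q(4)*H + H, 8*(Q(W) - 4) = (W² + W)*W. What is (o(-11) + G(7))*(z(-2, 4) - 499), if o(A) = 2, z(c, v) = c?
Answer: -53607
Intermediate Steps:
Q(W) = 4 + W*(W + W²)/8 (Q(W) = 4 + ((W² + W)*W)/8 = 4 + ((W + W²)*W)/8 = 4 + (W*(W + W²))/8 = 4 + W*(W + W²)/8)
G(H) = 15*H (G(H) = (4 + (⅛)*4² + (⅛)*4³)*H + H = (4 + (⅛)*16 + (⅛)*64)*H + H = (4 + 2 + 8)*H + H = 14*H + H = 15*H)
(o(-11) + G(7))*(z(-2, 4) - 499) = (2 + 15*7)*(-2 - 499) = (2 + 105)*(-501) = 107*(-501) = -53607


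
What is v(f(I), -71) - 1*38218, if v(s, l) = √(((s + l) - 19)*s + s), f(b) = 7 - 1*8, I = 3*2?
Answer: -38218 + 3*√10 ≈ -38209.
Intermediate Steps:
I = 6
f(b) = -1 (f(b) = 7 - 8 = -1)
v(s, l) = √(s + s*(-19 + l + s)) (v(s, l) = √(((l + s) - 19)*s + s) = √((-19 + l + s)*s + s) = √(s*(-19 + l + s) + s) = √(s + s*(-19 + l + s)))
v(f(I), -71) - 1*38218 = √(-(-18 - 71 - 1)) - 1*38218 = √(-1*(-90)) - 38218 = √90 - 38218 = 3*√10 - 38218 = -38218 + 3*√10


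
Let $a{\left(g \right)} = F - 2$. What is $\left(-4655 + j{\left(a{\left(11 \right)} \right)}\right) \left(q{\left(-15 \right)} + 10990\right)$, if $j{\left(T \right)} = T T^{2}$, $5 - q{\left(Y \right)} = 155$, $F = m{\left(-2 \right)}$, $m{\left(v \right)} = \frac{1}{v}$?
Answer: $-50629575$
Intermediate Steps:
$F = - \frac{1}{2}$ ($F = \frac{1}{-2} = - \frac{1}{2} \approx -0.5$)
$q{\left(Y \right)} = -150$ ($q{\left(Y \right)} = 5 - 155 = -150$)
$a{\left(g \right)} = - \frac{5}{2}$ ($a{\left(g \right)} = - \frac{1}{2} - 2 = - \frac{5}{2}$)
$j{\left(T \right)} = T^{3}$
$\left(-4655 + j{\left(a{\left(11 \right)} \right)}\right) \left(q{\left(-15 \right)} + 10990\right) = \left(-4655 + \left(- \frac{5}{2}\right)^{3}\right) \left(-150 + 10990\right) = \left(-4655 - \frac{125}{8}\right) 10840 = \left(- \frac{37365}{8}\right) 10840 = -50629575$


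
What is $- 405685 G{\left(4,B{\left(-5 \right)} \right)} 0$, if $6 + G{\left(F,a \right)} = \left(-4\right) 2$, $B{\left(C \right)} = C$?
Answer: $0$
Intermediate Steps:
$G{\left(F,a \right)} = -14$ ($G{\left(F,a \right)} = -6 - 8 = -14$)
$- 405685 G{\left(4,B{\left(-5 \right)} \right)} 0 = - 405685 \left(\left(-14\right) 0\right) = \left(-405685\right) 0 = 0$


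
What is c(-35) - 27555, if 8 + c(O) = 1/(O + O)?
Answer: -1929411/70 ≈ -27563.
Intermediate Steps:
c(O) = -8 + 1/(2*O) (c(O) = -8 + 1/(O + O) = -8 + 1/(2*O))
c(-35) - 27555 = (-8 + (½)/(-35)) - 27555 = (-8 + (½)*(-1/35)) - 27555 = (-8 - 1/70) - 27555 = -561/70 - 27555 = -1929411/70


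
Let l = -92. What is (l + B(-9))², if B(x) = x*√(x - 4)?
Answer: 7411 + 1656*I*√13 ≈ 7411.0 + 5970.8*I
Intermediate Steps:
B(x) = x*√(-4 + x)
(l + B(-9))² = (-92 - 9*√(-4 - 9))² = (-92 - 9*I*√13)²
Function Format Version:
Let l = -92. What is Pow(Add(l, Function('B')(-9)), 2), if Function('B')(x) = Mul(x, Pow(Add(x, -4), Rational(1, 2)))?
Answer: Add(7411, Mul(1656, I, Pow(13, Rational(1, 2)))) ≈ Add(7411.0, Mul(5970.8, I))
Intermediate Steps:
Function('B')(x) = Mul(x, Pow(Add(-4, x), Rational(1, 2)))
Pow(Add(l, Function('B')(-9)), 2) = Pow(Add(-92, Mul(-9, Pow(Add(-4, -9), Rational(1, 2)))), 2) = Pow(Add(-92, Mul(-9, Pow(-13, Rational(1, 2)))), 2) = Pow(Add(-92, Mul(-9, Mul(I, Pow(13, Rational(1, 2))))), 2) = Pow(Add(-92, Mul(-9, I, Pow(13, Rational(1, 2)))), 2)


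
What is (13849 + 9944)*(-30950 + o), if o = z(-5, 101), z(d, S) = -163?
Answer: -740271609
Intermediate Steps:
o = -163
(13849 + 9944)*(-30950 + o) = (13849 + 9944)*(-30950 - 163) = 23793*(-31113) = -740271609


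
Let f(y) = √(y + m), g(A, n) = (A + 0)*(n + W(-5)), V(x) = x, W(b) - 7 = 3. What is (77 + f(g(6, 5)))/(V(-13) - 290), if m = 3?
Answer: -77/303 - √93/303 ≈ -0.28595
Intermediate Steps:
W(b) = 10 (W(b) = 7 + 3 = 10)
g(A, n) = A*(10 + n) (g(A, n) = (A + 0)*(n + 10) = A*(10 + n))
f(y) = √(3 + y) (f(y) = √(y + 3) = √(3 + y))
(77 + f(g(6, 5)))/(V(-13) - 290) = (77 + √(3 + 6*(10 + 5)))/(-13 - 290) = (77 + √(3 + 6*15))/(-303) = (77 + √(3 + 90))*(-1/303) = (77 + √93)*(-1/303) = -77/303 - √93/303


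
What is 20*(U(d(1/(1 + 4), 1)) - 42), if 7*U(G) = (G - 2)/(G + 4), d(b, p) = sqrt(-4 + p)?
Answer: 20*(-293*sqrt(3) + 1178*I)/(7*(sqrt(3) - 4*I)) ≈ -840.75 + 1.5628*I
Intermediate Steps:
U(G) = (-2 + G)/(7*(4 + G)) (U(G) = ((G - 2)/(G + 4))/7 = ((-2 + G)/(4 + G))/7 = (-2 + G)/(7*(4 + G)))
20*(U(d(1/(1 + 4), 1)) - 42) = 20*((-2 + sqrt(-4 + 1))/(7*(4 + sqrt(-4 + 1))) - 42) = 20*((-2 + sqrt(-3))/(7*(4 + sqrt(-3))) - 42) = 20*((-2 + I*sqrt(3))/(7*(4 + I*sqrt(3))) - 42) = 20*(-42 + (-2 + I*sqrt(3))/(7*(4 + I*sqrt(3)))) = -840 + 20*(-2 + I*sqrt(3))/(7*(4 + I*sqrt(3)))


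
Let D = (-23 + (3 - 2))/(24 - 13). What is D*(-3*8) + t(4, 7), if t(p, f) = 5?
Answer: 53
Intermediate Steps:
D = -2 (D = (-23 + 1)/11 = -22*1/11 = -2)
D*(-3*8) + t(4, 7) = -(-6)*8 + 5 = -2*(-24) + 5 = 48 + 5 = 53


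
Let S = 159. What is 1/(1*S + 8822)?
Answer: 1/8981 ≈ 0.00011135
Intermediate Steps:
1/(1*S + 8822) = 1/(1*159 + 8822) = 1/(159 + 8822) = 1/8981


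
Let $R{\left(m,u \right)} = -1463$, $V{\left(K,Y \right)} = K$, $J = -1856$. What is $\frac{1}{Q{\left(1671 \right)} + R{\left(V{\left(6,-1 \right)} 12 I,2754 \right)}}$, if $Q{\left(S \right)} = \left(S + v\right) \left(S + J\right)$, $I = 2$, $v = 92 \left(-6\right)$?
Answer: $- \frac{1}{208478} \approx -4.7967 \cdot 10^{-6}$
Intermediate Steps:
$v = -552$
$Q{\left(S \right)} = \left(-1856 + S\right) \left(-552 + S\right)$ ($Q{\left(S \right)} = \left(S - 552\right) \left(S - 1856\right) = \left(-552 + S\right) \left(-1856 + S\right) = \left(-1856 + S\right) \left(-552 + S\right)$)
$\frac{1}{Q{\left(1671 \right)} + R{\left(V{\left(6,-1 \right)} 12 I,2754 \right)}} = \frac{1}{\left(1024512 + 1671^{2} - 4023768\right) - 1463} = \frac{1}{\left(1024512 + 2792241 - 4023768\right) - 1463} = \frac{1}{-207015 - 1463} = \frac{1}{-208478} = - \frac{1}{208478}$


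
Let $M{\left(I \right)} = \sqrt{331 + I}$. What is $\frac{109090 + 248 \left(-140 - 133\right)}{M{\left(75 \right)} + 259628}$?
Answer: $\frac{5372482204}{33703348989} - \frac{20693 \sqrt{406}}{33703348989} \approx 0.15939$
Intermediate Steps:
$\frac{109090 + 248 \left(-140 - 133\right)}{M{\left(75 \right)} + 259628} = \frac{109090 + 248 \left(-140 - 133\right)}{\sqrt{331 + 75} + 259628} = \frac{109090 + 248 \left(-273\right)}{\sqrt{406} + 259628} = \frac{109090 - 67704}{259628 + \sqrt{406}} = \frac{41386}{259628 + \sqrt{406}}$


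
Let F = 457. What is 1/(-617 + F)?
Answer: -1/160 ≈ -0.0062500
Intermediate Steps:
1/(-617 + F) = 1/(-617 + 457) = 1/(-160) = -1/160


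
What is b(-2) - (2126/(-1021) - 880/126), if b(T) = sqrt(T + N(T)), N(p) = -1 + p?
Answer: 583178/64323 + I*sqrt(5) ≈ 9.0664 + 2.2361*I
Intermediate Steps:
b(T) = sqrt(-1 + 2*T) (b(T) = sqrt(T + (-1 + T)) = sqrt(-1 + 2*T))
b(-2) - (2126/(-1021) - 880/126) = sqrt(-1 + 2*(-2)) - (2126/(-1021) - 880/126) = sqrt(-1 - 4) - (2126*(-1/1021) - 880*1/126) = sqrt(-5) - (-2126/1021 - 440/63) = I*sqrt(5) - 1*(-583178/64323) = I*sqrt(5) + 583178/64323 = 583178/64323 + I*sqrt(5)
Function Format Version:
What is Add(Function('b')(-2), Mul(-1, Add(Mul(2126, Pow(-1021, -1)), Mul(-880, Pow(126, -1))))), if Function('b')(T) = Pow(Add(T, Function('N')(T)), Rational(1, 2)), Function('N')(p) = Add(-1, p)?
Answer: Add(Rational(583178, 64323), Mul(I, Pow(5, Rational(1, 2)))) ≈ Add(9.0664, Mul(2.2361, I))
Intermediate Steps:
Function('b')(T) = Pow(Add(-1, Mul(2, T)), Rational(1, 2)) (Function('b')(T) = Pow(Add(T, Add(-1, T)), Rational(1, 2)) = Pow(Add(-1, Mul(2, T)), Rational(1, 2)))
Add(Function('b')(-2), Mul(-1, Add(Mul(2126, Pow(-1021, -1)), Mul(-880, Pow(126, -1))))) = Add(Pow(Add(-1, Mul(2, -2)), Rational(1, 2)), Mul(-1, Add(Mul(2126, Pow(-1021, -1)), Mul(-880, Pow(126, -1))))) = Add(Pow(Add(-1, -4), Rational(1, 2)), Mul(-1, Add(Mul(2126, Rational(-1, 1021)), Mul(-880, Rational(1, 126))))) = Add(Pow(-5, Rational(1, 2)), Mul(-1, Add(Rational(-2126, 1021), Rational(-440, 63)))) = Add(Mul(I, Pow(5, Rational(1, 2))), Mul(-1, Rational(-583178, 64323))) = Add(Mul(I, Pow(5, Rational(1, 2))), Rational(583178, 64323)) = Add(Rational(583178, 64323), Mul(I, Pow(5, Rational(1, 2))))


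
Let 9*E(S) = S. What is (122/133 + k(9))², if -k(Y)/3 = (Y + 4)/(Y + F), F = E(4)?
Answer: 1318633969/127803025 ≈ 10.318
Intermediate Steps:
E(S) = S/9
F = 4/9 (F = (⅑)*4 = 4/9 ≈ 0.44444)
k(Y) = -3*(4 + Y)/(4/9 + Y) (k(Y) = -3*(Y + 4)/(Y + 4/9) = -3*(4 + Y)/(4/9 + Y))
(122/133 + k(9))² = (122/133 + 27*(-4 - 1*9)/(4 + 9*9))² = (122*(1/133) + 27*(-4 - 9)/(4 + 81))² = (122/133 + 27*(-13)/85)² = (122/133 + 27*(1/85)*(-13))² = (122/133 - 351/85)² = (-36313/11305)² = 1318633969/127803025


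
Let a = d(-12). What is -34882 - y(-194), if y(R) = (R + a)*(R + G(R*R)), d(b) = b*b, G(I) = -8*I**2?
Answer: -566587442982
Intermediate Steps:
d(b) = b**2
a = 144 (a = (-12)**2 = 144)
y(R) = (144 + R)*(R - 8*R**4) (y(R) = (R + 144)*(R - 8*R**4) = (144 + R)*(R - 8*R**4))
-34882 - y(-194) = -34882 - (-194)*(144 - 194 - 1152*(-194)**3 - 8*(-194)**4) = -34882 - (-194)*(144 - 194 - 1152*(-7301384) - 8*1416468496) = -34882 - (-194)*(144 - 194 + 8411194368 - 11331747968) = -34882 - (-194)*(-2920553650) = -34882 - 1*566587408100 = -34882 - 566587408100 = -566587442982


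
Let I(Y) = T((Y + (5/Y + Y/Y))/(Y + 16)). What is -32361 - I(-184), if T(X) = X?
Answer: -142910987/4416 ≈ -32362.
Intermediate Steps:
I(Y) = (1 + Y + 5/Y)/(16 + Y) (I(Y) = (Y + (5/Y + Y/Y))/(Y + 16) = (Y + (5/Y + 1))/(16 + Y) = (Y + (1 + 5/Y))/(16 + Y) = (1 + Y + 5/Y)/(16 + Y))
-32361 - I(-184) = -32361 - (5 - 184 + (-184)**2)/((-184)*(16 - 184)) = -32361 - (-1)*(5 - 184 + 33856)/(184*(-168)) = -32361 - (-1)*(-1)*33677/(184*168) = -32361 - 1*4811/4416 = -32361 - 4811/4416 = -142910987/4416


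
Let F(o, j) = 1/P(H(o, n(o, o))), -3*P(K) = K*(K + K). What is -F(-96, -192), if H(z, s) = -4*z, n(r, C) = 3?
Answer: 1/98304 ≈ 1.0173e-5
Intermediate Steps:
P(K) = -2*K**2/3 (P(K) = -K*(K + K)/3 = -K*2*K/3 = -2*K**2/3)
F(o, j) = -3/(32*o**2) (F(o, j) = 1/(-2*16*o**2/3) = 1/(-32*o**2/3) = -3/(32*o**2))
-F(-96, -192) = -(-3)/(32*(-96)**2) = -(-3)/(32*9216) = -1*(-1/98304) = 1/98304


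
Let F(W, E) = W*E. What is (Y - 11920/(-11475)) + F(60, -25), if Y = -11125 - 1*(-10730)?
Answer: -4346641/2295 ≈ -1894.0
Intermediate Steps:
F(W, E) = E*W
Y = -395 (Y = -11125 + 10730 = -395)
(Y - 11920/(-11475)) + F(60, -25) = (-395 - 11920/(-11475)) - 25*60 = (-395 - 11920*(-1/11475)) - 1500 = (-395 + 2384/2295) - 1500 = -904141/2295 - 1500 = -4346641/2295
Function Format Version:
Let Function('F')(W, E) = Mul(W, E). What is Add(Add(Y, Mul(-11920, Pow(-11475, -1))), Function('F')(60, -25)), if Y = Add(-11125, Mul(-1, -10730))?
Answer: Rational(-4346641, 2295) ≈ -1894.0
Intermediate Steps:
Function('F')(W, E) = Mul(E, W)
Y = -395 (Y = Add(-11125, 10730) = -395)
Add(Add(Y, Mul(-11920, Pow(-11475, -1))), Function('F')(60, -25)) = Add(Add(-395, Mul(-11920, Pow(-11475, -1))), Mul(-25, 60)) = Add(Add(-395, Mul(-11920, Rational(-1, 11475))), -1500) = Add(Add(-395, Rational(2384, 2295)), -1500) = Add(Rational(-904141, 2295), -1500) = Rational(-4346641, 2295)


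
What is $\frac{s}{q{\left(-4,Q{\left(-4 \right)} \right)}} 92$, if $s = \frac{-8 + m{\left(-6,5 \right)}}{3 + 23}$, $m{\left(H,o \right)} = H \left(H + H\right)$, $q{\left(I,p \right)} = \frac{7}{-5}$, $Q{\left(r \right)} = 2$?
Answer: $- \frac{14720}{91} \approx -161.76$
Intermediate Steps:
$q{\left(I,p \right)} = - \frac{7}{5}$ ($q{\left(I,p \right)} = 7 \left(- \frac{1}{5}\right) = - \frac{7}{5}$)
$m{\left(H,o \right)} = 2 H^{2}$ ($m{\left(H,o \right)} = H 2 H = 2 H^{2}$)
$s = \frac{32}{13}$ ($s = \frac{-8 + 2 \left(-6\right)^{2}}{3 + 23} = \frac{-8 + 2 \cdot 36}{26} = \left(-8 + 72\right) \frac{1}{26} = 64 \cdot \frac{1}{26} = \frac{32}{13} \approx 2.4615$)
$\frac{s}{q{\left(-4,Q{\left(-4 \right)} \right)}} 92 = \frac{1}{- \frac{7}{5}} \cdot \frac{32}{13} \cdot 92 = \left(- \frac{5}{7}\right) \frac{32}{13} \cdot 92 = \left(- \frac{160}{91}\right) 92 = - \frac{14720}{91}$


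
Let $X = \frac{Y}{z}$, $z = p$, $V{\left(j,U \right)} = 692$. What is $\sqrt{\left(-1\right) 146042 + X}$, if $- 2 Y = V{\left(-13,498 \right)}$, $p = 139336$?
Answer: $\frac{i \sqrt{177208469306493}}{34834} \approx 382.15 i$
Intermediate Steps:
$Y = -346$ ($Y = \left(- \frac{1}{2}\right) 692 = -346$)
$z = 139336$
$X = - \frac{173}{69668}$ ($X = - \frac{346}{139336} = \left(-346\right) \frac{1}{139336} = - \frac{173}{69668} \approx -0.0024832$)
$\sqrt{\left(-1\right) 146042 + X} = \sqrt{\left(-1\right) 146042 - \frac{173}{69668}} = \sqrt{-146042 - \frac{173}{69668}} = \sqrt{- \frac{10174454229}{69668}} = \frac{i \sqrt{177208469306493}}{34834}$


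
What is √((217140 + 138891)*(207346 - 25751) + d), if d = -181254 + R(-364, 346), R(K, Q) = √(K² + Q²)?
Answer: √(64653268191 + 2*√63053) ≈ 2.5427e+5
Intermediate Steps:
d = -181254 + 2*√63053 (d = -181254 + √((-364)² + 346²) = -181254 + √(132496 + 119716) = -181254 + √252212 = -181254 + 2*√63053 ≈ -1.8075e+5)
√((217140 + 138891)*(207346 - 25751) + d) = √((217140 + 138891)*(207346 - 25751) + (-181254 + 2*√63053)) = √(356031*181595 + (-181254 + 2*√63053)) = √(64653449445 + (-181254 + 2*√63053)) = √(64653268191 + 2*√63053)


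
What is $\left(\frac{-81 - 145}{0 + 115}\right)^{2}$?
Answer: $\frac{51076}{13225} \approx 3.8621$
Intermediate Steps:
$\left(\frac{-81 - 145}{0 + 115}\right)^{2} = \left(- \frac{226}{115}\right)^{2} = \frac{51076}{13225}$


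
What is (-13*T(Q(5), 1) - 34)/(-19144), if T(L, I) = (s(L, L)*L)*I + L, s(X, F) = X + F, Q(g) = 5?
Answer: 749/19144 ≈ 0.039125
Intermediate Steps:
s(X, F) = F + X
T(L, I) = L + 2*I*L² (T(L, I) = ((L + L)*L)*I + L = ((2*L)*L)*I + L = (2*L²)*I + L = 2*I*L² + L = L + 2*I*L²)
(-13*T(Q(5), 1) - 34)/(-19144) = (-65*(1 + 2*1*5) - 34)/(-19144) = (-65*(1 + 10) - 34)*(-1/19144) = (-65*11 - 34)*(-1/19144) = (-13*55 - 34)*(-1/19144) = (-715 - 34)*(-1/19144) = -749*(-1/19144) = 749/19144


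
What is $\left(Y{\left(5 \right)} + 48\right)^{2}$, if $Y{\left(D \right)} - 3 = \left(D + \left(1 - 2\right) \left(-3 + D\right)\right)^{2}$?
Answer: $3600$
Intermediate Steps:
$Y{\left(D \right)} = 12$ ($Y{\left(D \right)} = 3 + \left(D + \left(1 - 2\right) \left(-3 + D\right)\right)^{2} = 3 + \left(D - \left(-3 + D\right)\right)^{2} = 3 + 3^{2} = 3 + 9 = 12$)
$\left(Y{\left(5 \right)} + 48\right)^{2} = \left(12 + 48\right)^{2} = 60^{2} = 3600$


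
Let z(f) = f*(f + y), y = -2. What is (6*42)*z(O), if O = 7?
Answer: 8820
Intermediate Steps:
z(f) = f*(-2 + f) (z(f) = f*(f - 2) = f*(-2 + f))
(6*42)*z(O) = (6*42)*(7*(-2 + 7)) = 252*(7*5) = 252*35 = 8820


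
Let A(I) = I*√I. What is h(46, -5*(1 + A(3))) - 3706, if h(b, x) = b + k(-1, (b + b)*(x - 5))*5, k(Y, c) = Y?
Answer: -3665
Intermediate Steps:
A(I) = I^(3/2)
h(b, x) = -5 + b (h(b, x) = b - 1*5 = b - 5 = -5 + b)
h(46, -5*(1 + A(3))) - 3706 = (-5 + 46) - 3706 = 41 - 3706 = -3665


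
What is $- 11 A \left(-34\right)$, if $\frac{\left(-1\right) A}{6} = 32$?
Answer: $-71808$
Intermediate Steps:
$A = -192$ ($A = \left(-6\right) 32 = -192$)
$- 11 A \left(-34\right) = \left(-11\right) \left(-192\right) \left(-34\right) = 2112 \left(-34\right) = -71808$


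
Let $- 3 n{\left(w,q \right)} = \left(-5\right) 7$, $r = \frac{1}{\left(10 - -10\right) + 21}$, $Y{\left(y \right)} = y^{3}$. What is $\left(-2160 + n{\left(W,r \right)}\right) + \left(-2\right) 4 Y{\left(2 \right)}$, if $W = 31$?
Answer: $- \frac{6637}{3} \approx -2212.3$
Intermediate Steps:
$r = \frac{1}{41}$ ($r = \frac{1}{\left(10 + 10\right) + 21} = \frac{1}{20 + 21} = \frac{1}{41} \approx 0.02439$)
$n{\left(w,q \right)} = \frac{35}{3}$ ($n{\left(w,q \right)} = - \frac{\left(-5\right) 7}{3} = \left(- \frac{1}{3}\right) \left(-35\right) = \frac{35}{3}$)
$\left(-2160 + n{\left(W,r \right)}\right) + \left(-2\right) 4 Y{\left(2 \right)} = \left(-2160 + \frac{35}{3}\right) + \left(-2\right) 4 \cdot 2^{3} = - \frac{6445}{3} - 64 = - \frac{6637}{3}$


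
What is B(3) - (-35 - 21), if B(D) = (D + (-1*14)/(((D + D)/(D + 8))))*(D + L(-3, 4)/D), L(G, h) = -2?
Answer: 28/9 ≈ 3.1111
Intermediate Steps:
B(D) = (D - 2/D)*(D - 7*(8 + D)/D) (B(D) = (D + (-1*14)/(((D + D)/(D + 8))))*(D - 2/D) = (D - 14*(8 + D)/(2*D))*(D - 2/D) = (D - 7*(8 + D)/D)*(D - 2/D) = (D - 2/D)*(D - 7*(8 + D)/D))
B(3) - (-35 - 21) = (-58 + 3² - 7*3 + 14/3 + 112/3²) - (-35 - 21) = (-58 + 9 - 21 + 14*(⅓) + 112*(⅑)) - 1*(-56) = (-58 + 9 - 21 + 14/3 + 112/9) + 56 = -476/9 + 56 = 28/9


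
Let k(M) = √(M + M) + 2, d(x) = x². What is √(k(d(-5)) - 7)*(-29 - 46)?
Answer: -75*√(-5 + 5*√2) ≈ -107.93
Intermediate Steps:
k(M) = 2 + √2*√M (k(M) = √(2*M) + 2 = √2*√M + 2 = 2 + √2*√M)
√(k(d(-5)) - 7)*(-29 - 46) = √((2 + √2*√((-5)²)) - 7)*(-29 - 46) = √((2 + √2*√25) - 7)*(-75) = √((2 + √2*5) - 7)*(-75) = √((2 + 5*√2) - 7)*(-75) = √(-5 + 5*√2)*(-75) = -75*√(-5 + 5*√2)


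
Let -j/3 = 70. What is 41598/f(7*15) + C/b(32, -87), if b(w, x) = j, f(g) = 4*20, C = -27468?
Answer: 26031/40 ≈ 650.78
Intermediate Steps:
j = -210 (j = -3*70 = -210)
f(g) = 80
b(w, x) = -210
41598/f(7*15) + C/b(32, -87) = 41598/80 - 27468/(-210) = 41598*(1/80) - 27468*(-1/210) = 20799/40 + 654/5 = 26031/40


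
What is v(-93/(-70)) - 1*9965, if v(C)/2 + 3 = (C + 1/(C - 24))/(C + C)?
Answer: -1471487170/147591 ≈ -9970.0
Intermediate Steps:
v(C) = -6 + (C + 1/(-24 + C))/C (v(C) = -6 + 2*((C + 1/(C - 24))/(C + C)) = -6 + 2*((C + 1/(-24 + C))/((2*C))) = -6 + 2*((C + 1/(-24 + C))*(1/(2*C))) = -6 + 2*((C + 1/(-24 + C))/(2*C)) = -6 + (C + 1/(-24 + C))/C)
v(-93/(-70)) - 1*9965 = (1 - 5*(-93/(-70))² + 120*(-93/(-70)))/(((-93/(-70)))*(-24 - 93/(-70))) - 1*9965 = (1 - 5*(-93*(-1/70))² + 120*(-93*(-1/70)))/(((-93*(-1/70)))*(-24 - 93*(-1/70))) - 9965 = (1 - 5*(93/70)² + 120*(93/70))/((93/70)*(-24 + 93/70)) - 9965 = 70*(1 - 5*8649/4900 + 1116/7)/(93*(-1587/70)) - 9965 = (70/93)*(-70/1587)*(1 - 8649/980 + 1116/7) - 9965 = (70/93)*(-70/1587)*(148571/980) - 9965 = -742855/147591 - 9965 = -1471487170/147591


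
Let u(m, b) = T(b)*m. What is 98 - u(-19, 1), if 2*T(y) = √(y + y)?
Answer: 98 + 19*√2/2 ≈ 111.44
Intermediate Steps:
T(y) = √2*√y/2 (T(y) = √(y + y)/2 = √(2*y)/2 = (√2*√y)/2 = √2*√y/2)
u(m, b) = m*√2*√b/2 (u(m, b) = (√2*√b/2)*m = m*√2*√b/2)
98 - u(-19, 1) = 98 - (-19)*√2*√1/2 = 98 - (-19)*√2/2 = 98 + 19*√2/2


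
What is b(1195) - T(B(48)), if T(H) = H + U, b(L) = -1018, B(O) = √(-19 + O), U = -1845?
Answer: 827 - √29 ≈ 821.62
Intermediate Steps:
T(H) = -1845 + H (T(H) = H - 1845 = -1845 + H)
b(1195) - T(B(48)) = -1018 - (-1845 + √(-19 + 48)) = -1018 - (-1845 + √29) = -1018 + (1845 - √29) = 827 - √29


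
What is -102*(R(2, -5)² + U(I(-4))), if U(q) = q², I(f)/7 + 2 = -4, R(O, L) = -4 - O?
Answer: -183600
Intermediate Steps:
I(f) = -42 (I(f) = -14 + 7*(-4) = -14 - 28 = -42)
-102*(R(2, -5)² + U(I(-4))) = -102*((-4 - 1*2)² + (-42)²) = -102*((-4 - 2)² + 1764) = -102*((-6)² + 1764) = -102*(36 + 1764) = -102*1800 = -183600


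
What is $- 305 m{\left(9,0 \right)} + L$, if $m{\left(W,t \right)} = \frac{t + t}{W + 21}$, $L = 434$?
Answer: $434$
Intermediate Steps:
$m{\left(W,t \right)} = \frac{2 t}{21 + W}$
$- 305 m{\left(9,0 \right)} + L = - 305 \cdot 2 \cdot 0 \frac{1}{21 + 9} + 434 = - 305 \cdot 2 \cdot 0 \cdot \frac{1}{30} + 434 = \left(-305\right) 0 + 434 = 0 + 434 = 434$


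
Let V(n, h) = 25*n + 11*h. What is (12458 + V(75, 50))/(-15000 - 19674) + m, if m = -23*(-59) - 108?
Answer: 14430981/11558 ≈ 1248.6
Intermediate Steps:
V(n, h) = 11*h + 25*n
m = 1249 (m = 1357 - 108 = 1249)
(12458 + V(75, 50))/(-15000 - 19674) + m = (12458 + (11*50 + 25*75))/(-15000 - 19674) + 1249 = (12458 + (550 + 1875))/(-34674) + 1249 = (12458 + 2425)*(-1/34674) + 1249 = 14883*(-1/34674) + 1249 = -4961/11558 + 1249 = 14430981/11558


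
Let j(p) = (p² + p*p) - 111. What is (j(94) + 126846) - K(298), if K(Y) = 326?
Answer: 144081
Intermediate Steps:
j(p) = -111 + 2*p² (j(p) = (p² + p²) - 111 = 2*p² - 111 = -111 + 2*p²)
(j(94) + 126846) - K(298) = ((-111 + 2*94²) + 126846) - 1*326 = ((-111 + 2*8836) + 126846) - 326 = ((-111 + 17672) + 126846) - 326 = (17561 + 126846) - 326 = 144407 - 326 = 144081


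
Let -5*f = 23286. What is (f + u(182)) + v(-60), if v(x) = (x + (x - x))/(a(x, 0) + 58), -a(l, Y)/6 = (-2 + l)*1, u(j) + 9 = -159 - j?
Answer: -1076578/215 ≈ -5007.3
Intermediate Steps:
f = -23286/5 (f = -⅕*23286 = -23286/5 ≈ -4657.2)
u(j) = -168 - j (u(j) = -9 + (-159 - j) = -168 - j)
a(l, Y) = 12 - 6*l (a(l, Y) = -6*(-2 + l) = 12 - 6*l)
v(x) = x/(70 - 6*x) (v(x) = (x + (x - x))/((12 - 6*x) + 58) = (x + 0)/(70 - 6*x) = x/(70 - 6*x))
(f + u(182)) + v(-60) = (-23286/5 + (-168 - 1*182)) - 1*(-60)/(-70 + 6*(-60)) = (-23286/5 + (-168 - 182)) - 1*(-60)/(-70 - 360) = (-23286/5 - 350) - 1*(-60)/(-430) = -25036/5 - 1*(-60)*(-1/430) = -25036/5 - 6/43 = -1076578/215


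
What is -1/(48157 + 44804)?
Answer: -1/92961 ≈ -1.0757e-5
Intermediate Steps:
-1/(48157 + 44804) = -1/92961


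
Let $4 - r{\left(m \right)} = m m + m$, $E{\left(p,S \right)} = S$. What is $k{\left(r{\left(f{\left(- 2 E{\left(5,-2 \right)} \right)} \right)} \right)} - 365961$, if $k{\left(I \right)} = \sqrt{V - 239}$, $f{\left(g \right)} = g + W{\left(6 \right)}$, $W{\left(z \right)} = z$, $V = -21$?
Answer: $-365961 + 2 i \sqrt{65} \approx -3.6596 \cdot 10^{5} + 16.125 i$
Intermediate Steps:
$f{\left(g \right)} = 6 + g$ ($f{\left(g \right)} = g + 6 = 6 + g$)
$r{\left(m \right)} = 4 - m - m^{2}$ ($r{\left(m \right)} = 4 - \left(m m + m\right) = 4 - \left(m^{2} + m\right) = 4 - \left(m + m^{2}\right) = 4 - m - m^{2}$)
$k{\left(I \right)} = 2 i \sqrt{65}$ ($k{\left(I \right)} = \sqrt{-21 - 239} = \sqrt{-260} = 2 i \sqrt{65}$)
$k{\left(r{\left(f{\left(- 2 E{\left(5,-2 \right)} \right)} \right)} \right)} - 365961 = 2 i \sqrt{65} - 365961 = -365961 + 2 i \sqrt{65}$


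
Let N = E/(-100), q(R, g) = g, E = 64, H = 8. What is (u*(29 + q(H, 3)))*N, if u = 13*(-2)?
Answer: 13312/25 ≈ 532.48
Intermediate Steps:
N = -16/25 (N = 64/(-100) = 64*(-1/100) = -16/25 ≈ -0.64000)
u = -26
(u*(29 + q(H, 3)))*N = -26*(29 + 3)*(-16/25) = -26*32*(-16/25) = -832*(-16/25) = 13312/25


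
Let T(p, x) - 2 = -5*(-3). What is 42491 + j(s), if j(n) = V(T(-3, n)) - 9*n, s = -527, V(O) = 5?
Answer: 47239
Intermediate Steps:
T(p, x) = 17 (T(p, x) = 2 - 5*(-3) = 2 + 15 = 17)
j(n) = 5 - 9*n
42491 + j(s) = 42491 + (5 - 9*(-527)) = 42491 + (5 + 4743) = 42491 + 4748 = 47239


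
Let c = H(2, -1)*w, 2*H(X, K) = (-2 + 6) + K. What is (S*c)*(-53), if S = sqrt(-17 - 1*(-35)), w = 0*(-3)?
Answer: 0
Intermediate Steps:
H(X, K) = 2 + K/2 (H(X, K) = ((-2 + 6) + K)/2 = (4 + K)/2 = 2 + K/2)
w = 0
S = 3*sqrt(2) (S = sqrt(-17 + 35) = sqrt(18) = 3*sqrt(2) ≈ 4.2426)
c = 0 (c = (2 + (1/2)*(-1))*0 = (2 - 1/2)*0 = (3/2)*0 = 0)
(S*c)*(-53) = ((3*sqrt(2))*0)*(-53) = 0*(-53) = 0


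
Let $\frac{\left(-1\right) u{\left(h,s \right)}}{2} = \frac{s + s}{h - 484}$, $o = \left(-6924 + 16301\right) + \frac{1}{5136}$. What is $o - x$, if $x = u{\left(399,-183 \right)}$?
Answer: $\frac{4097382757}{436560} \approx 9385.6$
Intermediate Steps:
$o = \frac{48160273}{5136}$ ($o = 9377 + \frac{1}{5136} = \frac{48160273}{5136} \approx 9377.0$)
$u{\left(h,s \right)} = - \frac{4 s}{-484 + h}$ ($u{\left(h,s \right)} = - 2 \frac{s + s}{h - 484} = - 2 \frac{2 s}{-484 + h} = - \frac{4 s}{-484 + h}$)
$x = - \frac{732}{85}$ ($x = \left(-4\right) \left(-183\right) \frac{1}{-484 + 399} = \left(-4\right) \left(-183\right) \frac{1}{-85} = \left(-4\right) \left(-183\right) \left(- \frac{1}{85}\right) = - \frac{732}{85} \approx -8.6118$)
$o - x = \frac{48160273}{5136} - - \frac{732}{85} = \frac{48160273}{5136} + \frac{732}{85} = \frac{4097382757}{436560}$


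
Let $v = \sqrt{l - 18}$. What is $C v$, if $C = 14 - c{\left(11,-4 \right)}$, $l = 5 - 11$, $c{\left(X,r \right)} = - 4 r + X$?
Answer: $- 26 i \sqrt{6} \approx - 63.687 i$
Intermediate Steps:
$c{\left(X,r \right)} = X - 4 r$
$l = -6$ ($l = 5 - 11 = -6$)
$C = -13$ ($C = 14 - \left(11 - -16\right) = 14 - \left(11 + 16\right) = 14 - 27 = -13$)
$v = 2 i \sqrt{6}$ ($v = \sqrt{-6 - 18} = \sqrt{-24} = 2 i \sqrt{6} \approx 4.899 i$)
$C v = - 13 \cdot 2 i \sqrt{6} = - 26 i \sqrt{6}$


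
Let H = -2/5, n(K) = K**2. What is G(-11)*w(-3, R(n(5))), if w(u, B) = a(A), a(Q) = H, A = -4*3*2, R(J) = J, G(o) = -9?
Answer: 18/5 ≈ 3.6000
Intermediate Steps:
A = -24 (A = -12*2 = -24)
H = -2/5 (H = -2*1/5 = -2/5 ≈ -0.40000)
a(Q) = -2/5
w(u, B) = -2/5
G(-11)*w(-3, R(n(5))) = -9*(-2/5) = 18/5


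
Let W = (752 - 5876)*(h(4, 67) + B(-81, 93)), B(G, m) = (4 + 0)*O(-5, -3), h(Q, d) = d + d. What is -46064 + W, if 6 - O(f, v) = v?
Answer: -917144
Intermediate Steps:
h(Q, d) = 2*d
O(f, v) = 6 - v
B(G, m) = 36 (B(G, m) = (4 + 0)*(6 - 1*(-3)) = 4*(6 + 3) = 4*9 = 36)
W = -871080 (W = (752 - 5876)*(2*67 + 36) = -5124*(134 + 36) = -5124*170 = -871080)
-46064 + W = -46064 - 871080 = -917144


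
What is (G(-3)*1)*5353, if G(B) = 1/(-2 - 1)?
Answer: -5353/3 ≈ -1784.3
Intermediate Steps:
G(B) = -⅓ (G(B) = 1/(-3) = -⅓)
(G(-3)*1)*5353 = -⅓*1*5353 = -⅓*5353 = -5353/3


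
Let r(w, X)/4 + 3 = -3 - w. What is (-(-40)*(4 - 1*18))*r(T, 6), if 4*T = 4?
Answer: 15680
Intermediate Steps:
T = 1 (T = (¼)*4 = 1)
r(w, X) = -24 - 4*w (r(w, X) = -12 + 4*(-3 - w) = -12 + (-12 - 4*w) = -24 - 4*w)
(-(-40)*(4 - 1*18))*r(T, 6) = (-(-40)*(4 - 1*18))*(-24 - 4*1) = (-(-40)*(4 - 18))*(-24 - 4) = -(-40)*(-14)*(-28) = -40*14*(-28) = -560*(-28) = 15680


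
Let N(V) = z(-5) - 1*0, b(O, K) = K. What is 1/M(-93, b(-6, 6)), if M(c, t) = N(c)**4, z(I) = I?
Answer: 1/625 ≈ 0.0016000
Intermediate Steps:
N(V) = -5 (N(V) = -5 - 1*0 = -5 + 0 = -5)
M(c, t) = 625 (M(c, t) = (-5)**4 = 625)
1/M(-93, b(-6, 6)) = 1/625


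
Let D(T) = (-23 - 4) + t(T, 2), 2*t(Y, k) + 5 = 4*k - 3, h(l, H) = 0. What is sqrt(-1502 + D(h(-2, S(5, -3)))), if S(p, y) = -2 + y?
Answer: I*sqrt(1529) ≈ 39.102*I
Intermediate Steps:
t(Y, k) = -4 + 2*k (t(Y, k) = -5/2 + (4*k - 3)/2 = -5/2 + (-3 + 4*k)/2 = -5/2 + (-3/2 + 2*k) = -4 + 2*k)
D(T) = -27 (D(T) = (-23 - 4) + (-4 + 2*2) = -27 + (-4 + 4) = -27 + 0 = -27)
sqrt(-1502 + D(h(-2, S(5, -3)))) = sqrt(-1502 - 27) = sqrt(-1529) = I*sqrt(1529)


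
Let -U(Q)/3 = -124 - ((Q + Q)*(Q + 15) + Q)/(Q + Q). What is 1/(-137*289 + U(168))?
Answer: -2/77341 ≈ -2.5860e-5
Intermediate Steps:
U(Q) = 372 + 3*(Q + 2*Q*(15 + Q))/(2*Q) (U(Q) = -3*(-124 - ((Q + Q)*(Q + 15) + Q)/(Q + Q)) = -3*(-124 - ((2*Q)*(15 + Q) + Q)/(2*Q)) = -3*(-124 - (2*Q*(15 + Q) + Q)*1/(2*Q)) = -3*(-124 - (Q + 2*Q*(15 + Q))*1/(2*Q)) = -3*(-124 - (Q + 2*Q*(15 + Q))/(2*Q)) = 372 + 3*(Q + 2*Q*(15 + Q))/(2*Q))
1/(-137*289 + U(168)) = 1/(-137*289 + (837/2 + 3*168)) = 1/(-39593 + (837/2 + 504)) = 1/(-39593 + 1845/2) = 1/(-77341/2) = -2/77341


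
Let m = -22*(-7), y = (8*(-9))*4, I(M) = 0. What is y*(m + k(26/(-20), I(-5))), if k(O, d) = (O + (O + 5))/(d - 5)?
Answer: -1105344/25 ≈ -44214.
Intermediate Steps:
k(O, d) = (5 + 2*O)/(-5 + d) (k(O, d) = (O + (5 + O))/(-5 + d) = (5 + 2*O)/(-5 + d))
y = -288 (y = -72*4 = -288)
m = 154
y*(m + k(26/(-20), I(-5))) = -288*(154 + (5 + 2*(26/(-20)))/(-5 + 0)) = -288*(154 + (5 + 2*(26*(-1/20)))/(-5)) = -288*(154 - (5 + 2*(-13/10))/5) = -288*(154 - (5 - 13/5)/5) = -288*(154 - ⅕*12/5) = -288*(154 - 12/25) = -288*3838/25 = -1105344/25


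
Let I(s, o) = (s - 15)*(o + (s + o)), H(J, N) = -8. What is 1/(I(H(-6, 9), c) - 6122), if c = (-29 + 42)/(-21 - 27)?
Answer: -24/142213 ≈ -0.00016876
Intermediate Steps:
c = -13/48 (c = 13/(-48) = 13*(-1/48) = -13/48 ≈ -0.27083)
I(s, o) = (-15 + s)*(s + 2*o) (I(s, o) = (-15 + s)*(o + (o + s)) = (-15 + s)*(s + 2*o))
1/(I(H(-6, 9), c) - 6122) = 1/(((-8)² - 30*(-13/48) - 15*(-8) + 2*(-13/48)*(-8)) - 6122) = 1/((64 + 65/8 + 120 + 13/3) - 6122) = 1/(4715/24 - 6122) = 1/(-142213/24) = -24/142213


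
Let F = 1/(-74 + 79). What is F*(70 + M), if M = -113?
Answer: -43/5 ≈ -8.6000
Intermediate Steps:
F = ⅕ (F = 1/5 = ⅕ ≈ 0.20000)
F*(70 + M) = (70 - 113)/5 = (⅕)*(-43) = -43/5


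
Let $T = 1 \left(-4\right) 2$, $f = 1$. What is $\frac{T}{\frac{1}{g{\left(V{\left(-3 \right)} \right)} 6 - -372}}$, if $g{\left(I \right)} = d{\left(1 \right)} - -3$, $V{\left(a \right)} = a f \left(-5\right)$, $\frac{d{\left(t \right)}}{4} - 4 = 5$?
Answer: $-4848$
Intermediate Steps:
$d{\left(t \right)} = 36$ ($d{\left(t \right)} = 16 + 4 \cdot 5 = 16 + 20 = 36$)
$V{\left(a \right)} = - 5 a$ ($V{\left(a \right)} = a 1 \left(-5\right) = a \left(-5\right) = - 5 a$)
$g{\left(I \right)} = 39$ ($g{\left(I \right)} = 36 - -3 = 36 + 3 = 39$)
$T = -8$ ($T = \left(-4\right) 2 = -8$)
$\frac{T}{\frac{1}{g{\left(V{\left(-3 \right)} \right)} 6 - -372}} = - \frac{8}{\frac{1}{39 \cdot 6 - -372}} = - \frac{8}{\frac{1}{234 + 372}} = - \frac{8}{\frac{1}{606}} = - 8 \frac{1}{\frac{1}{606}} = \left(-8\right) 606 = -4848$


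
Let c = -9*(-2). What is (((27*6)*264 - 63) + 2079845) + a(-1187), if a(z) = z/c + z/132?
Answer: 840500125/396 ≈ 2.1225e+6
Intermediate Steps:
c = 18
a(z) = 25*z/396 (a(z) = z/18 + z/132 = 25*z/396)
(((27*6)*264 - 63) + 2079845) + a(-1187) = (((27*6)*264 - 63) + 2079845) + (25/396)*(-1187) = ((162*264 - 63) + 2079845) - 29675/396 = ((42768 - 63) + 2079845) - 29675/396 = (42705 + 2079845) - 29675/396 = 2122550 - 29675/396 = 840500125/396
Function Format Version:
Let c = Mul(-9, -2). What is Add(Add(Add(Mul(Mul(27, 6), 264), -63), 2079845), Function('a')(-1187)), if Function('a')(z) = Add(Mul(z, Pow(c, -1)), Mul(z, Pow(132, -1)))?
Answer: Rational(840500125, 396) ≈ 2.1225e+6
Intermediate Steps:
c = 18
Function('a')(z) = Mul(Rational(25, 396), z) (Function('a')(z) = Add(Mul(z, Pow(18, -1)), Mul(z, Pow(132, -1))) = Add(Mul(z, Rational(1, 18)), Mul(z, Rational(1, 132))) = Add(Mul(Rational(1, 18), z), Mul(Rational(1, 132), z)) = Mul(Rational(25, 396), z))
Add(Add(Add(Mul(Mul(27, 6), 264), -63), 2079845), Function('a')(-1187)) = Add(Add(Add(Mul(Mul(27, 6), 264), -63), 2079845), Mul(Rational(25, 396), -1187)) = Add(Add(Add(Mul(162, 264), -63), 2079845), Rational(-29675, 396)) = Add(Add(Add(42768, -63), 2079845), Rational(-29675, 396)) = Add(Add(42705, 2079845), Rational(-29675, 396)) = Add(2122550, Rational(-29675, 396)) = Rational(840500125, 396)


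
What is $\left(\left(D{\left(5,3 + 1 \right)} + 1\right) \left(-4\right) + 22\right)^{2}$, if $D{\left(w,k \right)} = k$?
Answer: $4$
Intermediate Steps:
$\left(\left(D{\left(5,3 + 1 \right)} + 1\right) \left(-4\right) + 22\right)^{2} = \left(\left(\left(3 + 1\right) + 1\right) \left(-4\right) + 22\right)^{2} = \left(\left(4 + 1\right) \left(-4\right) + 22\right)^{2} = \left(5 \left(-4\right) + 22\right)^{2} = \left(-20 + 22\right)^{2} = 2^{2} = 4$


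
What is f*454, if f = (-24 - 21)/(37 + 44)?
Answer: -2270/9 ≈ -252.22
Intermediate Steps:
f = -5/9 (f = -45/81 = -45*1/81 = -5/9 ≈ -0.55556)
f*454 = -5/9*454 = -2270/9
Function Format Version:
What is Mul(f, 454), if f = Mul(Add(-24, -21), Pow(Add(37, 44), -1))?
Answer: Rational(-2270, 9) ≈ -252.22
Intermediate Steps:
f = Rational(-5, 9) (f = Mul(-45, Pow(81, -1)) = Mul(-45, Rational(1, 81)) = Rational(-5, 9) ≈ -0.55556)
Mul(f, 454) = Mul(Rational(-5, 9), 454) = Rational(-2270, 9)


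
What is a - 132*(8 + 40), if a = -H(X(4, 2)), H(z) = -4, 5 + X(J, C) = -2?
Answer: -6332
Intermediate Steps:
X(J, C) = -7 (X(J, C) = -5 - 2 = -7)
a = 4 (a = -1*(-4) = 4)
a - 132*(8 + 40) = 4 - 132*(8 + 40) = 4 - 132*48 = 4 - 6336 = -6332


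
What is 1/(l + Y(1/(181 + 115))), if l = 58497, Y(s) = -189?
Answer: 1/58308 ≈ 1.7150e-5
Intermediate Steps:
1/(l + Y(1/(181 + 115))) = 1/(58497 - 189) = 1/58308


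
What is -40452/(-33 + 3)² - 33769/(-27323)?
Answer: -89573158/2049225 ≈ -43.711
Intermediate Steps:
-40452/(-33 + 3)² - 33769/(-27323) = -40452/((-30)²) - 33769*(-1/27323) = -40452/900 + 33769/27323 = -40452*1/900 + 33769/27323 = -3371/75 + 33769/27323 = -89573158/2049225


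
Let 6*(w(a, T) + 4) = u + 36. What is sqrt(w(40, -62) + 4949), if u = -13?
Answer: sqrt(178158)/6 ≈ 70.348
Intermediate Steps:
w(a, T) = -1/6 (w(a, T) = -4 + (-13 + 36)/6 = -4 + (1/6)*23 = -4 + 23/6 = -1/6)
sqrt(w(40, -62) + 4949) = sqrt(-1/6 + 4949) = sqrt(29693/6) = sqrt(178158)/6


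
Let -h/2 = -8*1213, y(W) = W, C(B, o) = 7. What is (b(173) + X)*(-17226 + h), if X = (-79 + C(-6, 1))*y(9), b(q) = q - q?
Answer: -1413936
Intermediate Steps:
b(q) = 0
X = -648 (X = (-79 + 7)*9 = -72*9 = -648)
h = 19408 (h = -(-16)*1213 = -2*(-9704) = 19408)
(b(173) + X)*(-17226 + h) = (0 - 648)*(-17226 + 19408) = -648*2182 = -1413936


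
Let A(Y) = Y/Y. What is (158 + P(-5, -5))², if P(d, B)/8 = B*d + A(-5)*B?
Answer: 101124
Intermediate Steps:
A(Y) = 1
P(d, B) = 8*B + 8*B*d (P(d, B) = 8*(B*d + 1*B) = 8*(B*d + B) = 8*(B + B*d) = 8*B + 8*B*d)
(158 + P(-5, -5))² = (158 + 8*(-5)*(1 - 5))² = (158 + 8*(-5)*(-4))² = (158 + 160)² = 318² = 101124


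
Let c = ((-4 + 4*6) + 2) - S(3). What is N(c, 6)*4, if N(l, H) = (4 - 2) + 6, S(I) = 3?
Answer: 32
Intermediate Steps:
c = 19 (c = ((-4 + 4*6) + 2) - 1*3 = ((-4 + 24) + 2) - 3 = (20 + 2) - 3 = 22 - 3 = 19)
N(l, H) = 8 (N(l, H) = 2 + 6 = 8)
N(c, 6)*4 = 8*4 = 32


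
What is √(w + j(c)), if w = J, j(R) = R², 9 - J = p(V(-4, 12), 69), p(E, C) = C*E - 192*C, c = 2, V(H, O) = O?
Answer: √12433 ≈ 111.50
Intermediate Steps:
p(E, C) = -192*C + C*E
J = 12429 (J = 9 - 69*(-192 + 12) = 9 - 69*(-180) = 9 - 1*(-12420) = 9 + 12420 = 12429)
w = 12429
√(w + j(c)) = √(12429 + 2²) = √(12429 + 4) = √12433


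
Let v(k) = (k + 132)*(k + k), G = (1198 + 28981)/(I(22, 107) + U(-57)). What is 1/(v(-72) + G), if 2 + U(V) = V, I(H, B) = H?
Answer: -37/349859 ≈ -0.00010576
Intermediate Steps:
U(V) = -2 + V
G = -30179/37 (G = (1198 + 28981)/(22 + (-2 - 57)) = 30179/(22 - 59) = 30179/(-37) = 30179*(-1/37) = -30179/37 ≈ -815.65)
v(k) = 2*k*(132 + k) (v(k) = (132 + k)*(2*k) = 2*k*(132 + k))
1/(v(-72) + G) = 1/(2*(-72)*(132 - 72) - 30179/37) = 1/(2*(-72)*60 - 30179/37) = 1/(-8640 - 30179/37) = 1/(-349859/37) = -37/349859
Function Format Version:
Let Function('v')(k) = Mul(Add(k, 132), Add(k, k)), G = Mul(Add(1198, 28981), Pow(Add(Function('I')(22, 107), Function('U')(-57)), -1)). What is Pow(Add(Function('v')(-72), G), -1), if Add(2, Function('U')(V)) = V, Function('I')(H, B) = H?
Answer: Rational(-37, 349859) ≈ -0.00010576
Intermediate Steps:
Function('U')(V) = Add(-2, V)
G = Rational(-30179, 37) (G = Mul(Add(1198, 28981), Pow(Add(22, Add(-2, -57)), -1)) = Mul(30179, Pow(Add(22, -59), -1)) = Mul(30179, Pow(-37, -1)) = Mul(30179, Rational(-1, 37)) = Rational(-30179, 37) ≈ -815.65)
Function('v')(k) = Mul(2, k, Add(132, k)) (Function('v')(k) = Mul(Add(132, k), Mul(2, k)) = Mul(2, k, Add(132, k)))
Pow(Add(Function('v')(-72), G), -1) = Pow(Add(Mul(2, -72, Add(132, -72)), Rational(-30179, 37)), -1) = Pow(Add(Mul(2, -72, 60), Rational(-30179, 37)), -1) = Pow(Add(-8640, Rational(-30179, 37)), -1) = Pow(Rational(-349859, 37), -1) = Rational(-37, 349859)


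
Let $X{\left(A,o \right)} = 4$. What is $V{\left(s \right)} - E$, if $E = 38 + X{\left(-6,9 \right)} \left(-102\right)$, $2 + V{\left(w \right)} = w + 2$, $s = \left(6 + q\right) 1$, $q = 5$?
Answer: $381$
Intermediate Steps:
$s = 11$ ($s = \left(6 + 5\right) 1 = 11 \cdot 1 = 11$)
$V{\left(w \right)} = w$ ($V{\left(w \right)} = -2 + \left(w + 2\right) = -2 + \left(2 + w\right) = w$)
$E = -370$ ($E = 38 + 4 \left(-102\right) = 38 - 408 = -370$)
$V{\left(s \right)} - E = 11 - -370 = 11 + 370 = 381$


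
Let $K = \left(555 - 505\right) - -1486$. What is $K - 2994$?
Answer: $-1458$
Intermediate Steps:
$K = 1536$ ($K = \left(555 - 505\right) + 1486 = 50 + 1486 = 1536$)
$K - 2994 = 1536 - 2994 = -1458$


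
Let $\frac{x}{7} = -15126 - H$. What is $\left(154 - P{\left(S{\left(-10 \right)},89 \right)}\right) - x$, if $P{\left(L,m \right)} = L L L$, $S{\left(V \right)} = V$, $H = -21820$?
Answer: $-45704$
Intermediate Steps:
$P{\left(L,m \right)} = L^{3}$ ($P{\left(L,m \right)} = L^{2} L = L^{3}$)
$x = 46858$ ($x = 7 \left(-15126 - -21820\right) = 7 \left(-15126 + 21820\right) = 7 \cdot 6694 = 46858$)
$\left(154 - P{\left(S{\left(-10 \right)},89 \right)}\right) - x = \left(154 - \left(-10\right)^{3}\right) - 46858 = \left(154 - -1000\right) - 46858 = \left(154 + 1000\right) - 46858 = 1154 - 46858 = -45704$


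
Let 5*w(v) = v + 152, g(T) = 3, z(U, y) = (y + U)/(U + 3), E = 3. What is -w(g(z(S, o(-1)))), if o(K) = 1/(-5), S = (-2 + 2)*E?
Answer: -31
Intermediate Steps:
S = 0 (S = (-2 + 2)*3 = 0*3 = 0)
o(K) = -⅕
z(U, y) = (U + y)/(3 + U)
w(v) = 152/5 + v/5 (w(v) = (v + 152)/5 = (152 + v)/5 = 152/5 + v/5)
-w(g(z(S, o(-1)))) = -(152/5 + (⅕)*3) = -(152/5 + ⅗) = -1*31 = -31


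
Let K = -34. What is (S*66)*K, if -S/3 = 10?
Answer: 67320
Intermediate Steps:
S = -30 (S = -3*10 = -30)
(S*66)*K = -30*66*(-34) = -1980*(-34) = 67320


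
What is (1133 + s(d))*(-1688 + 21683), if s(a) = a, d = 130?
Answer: 25253685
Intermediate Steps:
(1133 + s(d))*(-1688 + 21683) = (1133 + 130)*(-1688 + 21683) = 1263*19995 = 25253685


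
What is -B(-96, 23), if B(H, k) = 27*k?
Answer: -621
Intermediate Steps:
-B(-96, 23) = -27*23 = -1*621 = -621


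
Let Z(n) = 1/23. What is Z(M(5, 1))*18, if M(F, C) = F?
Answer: 18/23 ≈ 0.78261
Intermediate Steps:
Z(n) = 1/23
Z(M(5, 1))*18 = (1/23)*18 = 18/23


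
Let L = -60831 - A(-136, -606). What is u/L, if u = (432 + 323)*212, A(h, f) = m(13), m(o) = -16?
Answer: -32012/12163 ≈ -2.6319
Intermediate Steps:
A(h, f) = -16
L = -60815 (L = -60831 - 1*(-16) = -60831 + 16 = -60815)
u = 160060 (u = 755*212 = 160060)
u/L = 160060/(-60815) = 160060*(-1/60815) = -32012/12163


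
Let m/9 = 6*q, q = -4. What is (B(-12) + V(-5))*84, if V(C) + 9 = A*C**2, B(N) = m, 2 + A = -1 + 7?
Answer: -10500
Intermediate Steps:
m = -216 (m = 9*(6*(-4)) = 9*(-24) = -216)
A = 4 (A = -2 + (-1 + 7) = -2 + 6 = 4)
B(N) = -216
V(C) = -9 + 4*C**2
(B(-12) + V(-5))*84 = (-216 + (-9 + 4*(-5)**2))*84 = (-216 + (-9 + 4*25))*84 = (-216 + (-9 + 100))*84 = (-216 + 91)*84 = -125*84 = -10500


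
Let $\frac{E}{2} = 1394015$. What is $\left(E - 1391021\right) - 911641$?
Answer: $485368$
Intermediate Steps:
$E = 2788030$ ($E = 2 \cdot 1394015 = 2788030$)
$\left(E - 1391021\right) - 911641 = \left(2788030 - 1391021\right) - 911641 = 1397009 - 911641 = 485368$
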